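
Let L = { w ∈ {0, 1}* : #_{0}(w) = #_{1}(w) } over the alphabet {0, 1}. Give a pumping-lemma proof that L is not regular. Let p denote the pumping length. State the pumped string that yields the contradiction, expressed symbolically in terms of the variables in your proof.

Assume L is regular; let p be its pumping constant.
Choose w = 0^p 1^p ∈ L with |w| = 2p ≥ p.
By the pumping lemma, w = xyz with |xy| ≤ p and y is nonempty.
Because |xy| ≤ p and w begins with p copies of 0, we have y = 0^k with 1 ≤ k ≤ p.
Pump with i = 2: xy^2z = 0^{p+k} 1^p has p+k occurrences of 0 but only p of 1. Since k ≥ 1 the counts differ, so xy^2z ∉ L.
Contradiction. Therefore L is not regular.

0^{p+k} 1^p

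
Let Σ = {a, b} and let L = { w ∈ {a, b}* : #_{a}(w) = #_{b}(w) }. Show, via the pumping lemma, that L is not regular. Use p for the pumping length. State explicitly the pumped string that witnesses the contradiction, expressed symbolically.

a^{p+k} b^p

Assume L is regular. Let p be the pumping length given by the pumping lemma.
Choose w = a^p b^p ∈ L with |w| = 2p ≥ p.
By the pumping lemma, w = xyz with |xy| ≤ p and |y| > 0.
Since the first p symbols of w are all a's and |xy| ≤ p, y lies entirely in the leading a-block: y = a^k for some k with 1 ≤ k ≤ p.
Pump with i = 2: xy^2z = a^{p+k} b^p has p+k occurrences of a but only p of b. Since k ≥ 1 the counts differ, so xy^2z ∉ L.
This is a contradiction; hence L is not regular.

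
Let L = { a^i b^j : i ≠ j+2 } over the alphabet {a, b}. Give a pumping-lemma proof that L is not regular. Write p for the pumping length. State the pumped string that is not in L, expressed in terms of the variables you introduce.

a^{p+p!} b^{p+p!-2}

Assume L is regular; let p be its pumping constant.
Choose w = a^p b^{p+p!-2}. Since p ≠ (p+p!-2)+2 = p+p!, w ∈ L; and |w| ≥ p.
By the pumping lemma, w = xyz with |xy| ≤ p and |y| > 0.
The first p characters of w are a's, so xy (and hence y) consists only of a's. Write y = a^k, 1 ≤ k ≤ p.
Since 1 ≤ k ≤ p, k divides p!; set t = 1 + p!/k. Then xy^t z has p + (p!/k)·k = p + p! copies of a. Now the a-count is p+p! and (b-count)+2 = (p+p!-2)+2 = p+p!, so i ≠ j+2 fails. So xy^t z = a^{p+p!} b^{p+p!-2} ∉ L.
Contradiction. Therefore L is not regular.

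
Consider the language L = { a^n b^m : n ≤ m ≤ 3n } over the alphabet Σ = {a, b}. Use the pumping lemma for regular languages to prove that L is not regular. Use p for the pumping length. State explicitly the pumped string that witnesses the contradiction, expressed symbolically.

a^{p+k} b^p

Suppose for contradiction that L is regular, and let p be the pumping length.
Take w = a^p b^p ∈ L (since p ≤ p ≤ 3p), with |w| = 2p ≥ p.
Write w = xyz as guaranteed by the lemma, with |xy| ≤ p and |y| > 0.
Since the first p symbols of w are all a's and |xy| ≤ p, y lies entirely in the leading a-block: y = a^k for some k with 1 ≤ k ≤ p.
Pump with i = 2: xy^2z = a^{p+k} b^p. Now n = p+k > p = m, so the condition n ≤ m fails. Thus xy^2z ∉ L.
This contradicts the pumping lemma, so L is not regular.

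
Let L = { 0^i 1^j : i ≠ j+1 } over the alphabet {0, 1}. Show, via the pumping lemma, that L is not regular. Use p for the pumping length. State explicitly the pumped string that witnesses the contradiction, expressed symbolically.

0^{p+p!} 1^{p+p!-1}

Assume L is regular. Let p be the pumping length given by the pumping lemma.
Choose w = 0^p 1^{p+p!-1}. Since p ≠ (p+p!-1)+1 = p+p!, w ∈ L; and |w| ≥ p.
The pumping lemma gives a decomposition w = xyz where |xy| ≤ p and y is nonempty.
Because |xy| ≤ p and w begins with p copies of 0, we have y = 0^k with 1 ≤ k ≤ p.
Since 1 ≤ k ≤ p, k divides p!; set t = 1 + p!/k. Then xy^t z has p + (p!/k)·k = p + p! copies of 0. Now the 0-count is p+p! and (1-count)+1 = (p+p!-1)+1 = p+p!, so i ≠ j+1 fails. So xy^t z = 0^{p+p!} 1^{p+p!-1} ∉ L.
Contradiction. Therefore L is not regular.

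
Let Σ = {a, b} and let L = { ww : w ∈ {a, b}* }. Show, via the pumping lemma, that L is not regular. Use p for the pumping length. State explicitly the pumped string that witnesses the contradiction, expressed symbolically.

Toward a contradiction, assume L is regular with pumping length p.
Take w = a^p b^p a^p b^p = uu where u = a^pb^p; then w ∈ L and |w| = 4p ≥ p.
Write w = xyz as guaranteed by the lemma, with |xy| ≤ p and |y| ≥ 1.
Since the first p symbols of w are all a's and |xy| ≤ p, y lies entirely in the leading a-block: y = a^k for some k with 1 ≤ k ≤ p.
Pump with i = 2: xy^2z = a^{p+k} b^p a^p b^p, of length 4p+k. Suppose this equals vv. The string starts with a and ends with b, so v does too; thus the boundary between the two copies of v is a b→a transition. There is exactly one such transition, at position 2p+k, so |v| = 2p+k and |vv| = 4p+2k ≠ 4p+k since k ≥ 1. So xy^2z ∉ L.
Contradiction. Therefore L is not regular.

a^{p+k} b^p a^p b^p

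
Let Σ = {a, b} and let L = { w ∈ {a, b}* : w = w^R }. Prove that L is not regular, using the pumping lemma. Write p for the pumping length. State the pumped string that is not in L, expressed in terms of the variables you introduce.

Toward a contradiction, assume L is regular with pumping length p.
Take w = a^p b a^p, a palindrome of length 2p+1 ≥ p.
Write w = xyz as guaranteed by the lemma, with |xy| ≤ p and y is nonempty.
Since the first p symbols of w are all a's and |xy| ≤ p, y lies entirely in the leading a-block: y = a^k for some k with 1 ≤ k ≤ p.
Pump with i = 2: xy^2z = a^{p+k} b a^p. Its reverse is a^p b a^{p+k}, which differs from xy^2z since k ≥ 1. So xy^2z is not a palindrome and xy^2z ∉ L.
This is a contradiction; hence L is not regular.

a^{p+k} b a^p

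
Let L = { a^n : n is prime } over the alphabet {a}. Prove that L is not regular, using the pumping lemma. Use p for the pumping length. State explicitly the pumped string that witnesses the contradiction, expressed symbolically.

a^{q(1+k)}

Suppose for contradiction that L is regular, and let p be the pumping length.
Let q be a prime with q ≥ p+2 (infinitely many primes exist), and take w = a^q ∈ L with |w| = q ≥ p.
The pumping lemma gives a decomposition w = xyz where |xy| ≤ p and y is nonempty.
Then y = a^k for some k with 1 ≤ k ≤ p.
Since 1 ≤ k ≤ p, |xz| = q-k. Pump with i = q+1: |xy^{q+1}z| = (q-k)+(q+1)k = q+qk = q(1+k), which is composite (both factors ≥ 2). So xy^{q+1}z = a^{q(1+k)} ∉ L.
Contradiction. Therefore L is not regular.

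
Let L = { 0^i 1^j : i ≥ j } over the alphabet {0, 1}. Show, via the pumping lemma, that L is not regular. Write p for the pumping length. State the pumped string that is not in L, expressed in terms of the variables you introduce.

0^{p-k} 1^p

Assume L is regular; let p be its pumping constant.
Choose w = 0^p 1^p ∈ L, with |w| = 2p ≥ p.
By the pumping lemma, w = xyz with |xy| ≤ p and y is nonempty.
Since the first p symbols of w are all 0's and |xy| ≤ p, y lies entirely in the leading 0-block: y = 0^k for some k with 1 ≤ k ≤ p.
Consider xy^0z = xz = 0^{p-k} 1^p. Since k ≥ 1, the 0-count p-k is less than p, so i ≥ j fails; thus xz ∉ L.
This is a contradiction; hence L is not regular.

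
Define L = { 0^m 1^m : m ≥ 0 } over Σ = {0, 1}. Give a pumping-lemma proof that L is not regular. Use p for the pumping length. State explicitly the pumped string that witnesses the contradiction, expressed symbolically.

Assume L is regular; let p be its pumping constant.
Choose w = 0^p 1^p, which is in L with |w| = 2p ≥ p.
The pumping lemma gives a decomposition w = xyz where |xy| ≤ p and |y| ≥ 1.
Because |xy| ≤ p and w begins with p copies of 0, we have y = 0^k with 1 ≤ k ≤ p.
Pump with i = 2: xy^2z = 0^{p+k} 1^p. For this to lie in L we would need p = p+k, which forces k = 0. But k ≥ 1, so xy^2z ∉ L.
Contradiction. Therefore L is not regular.

0^{p+k} 1^p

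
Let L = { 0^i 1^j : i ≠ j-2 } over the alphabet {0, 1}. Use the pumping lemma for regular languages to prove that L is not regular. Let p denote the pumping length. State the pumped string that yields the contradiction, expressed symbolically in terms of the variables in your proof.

Toward a contradiction, assume L is regular with pumping length p.
Choose w = 0^p 1^{p+p!+2}. Since p ≠ (p+p!+2)-2 = p+p!, w ∈ L; and |w| ≥ p.
Write w = xyz as guaranteed by the lemma, with |xy| ≤ p and y is nonempty.
The first p characters of w are 0's, so xy (and hence y) consists only of 0's. Write y = 0^k, 1 ≤ k ≤ p.
Since 1 ≤ k ≤ p, k divides p!; set t = 1 + p!/k. Then xy^t z has p + (p!/k)·k = p + p! copies of 0. Now the 0-count is p+p! and (1-count)-2 = (p+p!+2)-2 = p+p!, so i ≠ j-2 fails. So xy^t z = 0^{p+p!} 1^{p+p!+2} ∉ L.
This is a contradiction; hence L is not regular.

0^{p+p!} 1^{p+p!+2}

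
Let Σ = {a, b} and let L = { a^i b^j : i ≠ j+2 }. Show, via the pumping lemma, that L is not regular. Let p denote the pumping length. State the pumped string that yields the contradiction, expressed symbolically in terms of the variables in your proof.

a^{p+p!} b^{p+p!-2}

Assume L is regular. Let p be the pumping length given by the pumping lemma.
Choose w = a^p b^{p+p!-2}. Since p ≠ (p+p!-2)+2 = p+p!, w ∈ L; and |w| ≥ p.
Write w = xyz as guaranteed by the lemma, with |xy| ≤ p and |y| ≥ 1.
Because |xy| ≤ p and w begins with p copies of a, we have y = a^k with 1 ≤ k ≤ p.
Since 1 ≤ k ≤ p, k divides p!; set t = 1 + p!/k. Then xy^t z has p + (p!/k)·k = p + p! copies of a. Now the a-count is p+p! and (b-count)+2 = (p+p!-2)+2 = p+p!, so i ≠ j+2 fails. So xy^t z = a^{p+p!} b^{p+p!-2} ∉ L.
This contradicts the pumping lemma, so L is not regular.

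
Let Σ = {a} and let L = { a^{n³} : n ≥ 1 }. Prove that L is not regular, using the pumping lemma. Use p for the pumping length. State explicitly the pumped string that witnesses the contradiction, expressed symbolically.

Suppose for contradiction that L is regular, and let p be the pumping length.
Take w = a^{p³} ∈ L with |w| = p³ ≥ p.
Write w = xyz as guaranteed by the lemma, with |xy| ≤ p and |y| ≥ 1.
Then y = a^k for some k with 1 ≤ k ≤ p.
Pump with i = 2: xy^2z = a^{p³+k}. Since 1 ≤ k ≤ p, p³ < p³+k ≤ p³+p < p³+3p²+3p+1 = (p+1)³, so p³+k is not a perfect cube. So xy^2z ∉ L.
Contradiction. Therefore L is not regular.

a^{p³+k}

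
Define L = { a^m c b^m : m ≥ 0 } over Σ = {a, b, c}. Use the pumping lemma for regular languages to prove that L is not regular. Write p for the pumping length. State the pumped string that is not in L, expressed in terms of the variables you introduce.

a^{p+k} c b^p

Assume L is regular; let p be its pumping constant.
Take w = a^p c b^p ∈ L with |w| = 2p+1 ≥ p.
Write w = xyz as guaranteed by the lemma, with |xy| ≤ p and |y| > 0.
Since the first p symbols of w are all a's and |xy| ≤ p, y lies entirely in the leading a-block: y = a^k for some k with 1 ≤ k ≤ p.
Pump with i = 2: xy^2z = a^{p+k} c b^p, which would require p+k = p. But k ≥ 1, so xy^2z ∉ L.
This contradicts the pumping lemma, so L is not regular.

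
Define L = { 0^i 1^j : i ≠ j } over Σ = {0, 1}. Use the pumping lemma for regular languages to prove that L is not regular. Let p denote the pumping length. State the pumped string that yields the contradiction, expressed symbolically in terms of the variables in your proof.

0^{p+p!} 1^{p+p!}

Suppose for contradiction that L is regular, and let p be the pumping length.
Choose w = 0^p 1^{p+p!}. Since p ≠ p+p!, w ∈ L; and |w| ≥ p.
By the pumping lemma, w = xyz with |xy| ≤ p and y is nonempty.
Because |xy| ≤ p and w begins with p copies of 0, we have y = 0^k with 1 ≤ k ≤ p.
Since 1 ≤ k ≤ p, k divides p!; set t = 1 + p!/k. Then xy^t z has p + (p!/k)·k = p + p! copies of 0. Now the 0-count equals the 1-count, so i ≠ j fails. So xy^t z = 0^{p+p!} 1^{p+p!} ∉ L.
Contradiction. Therefore L is not regular.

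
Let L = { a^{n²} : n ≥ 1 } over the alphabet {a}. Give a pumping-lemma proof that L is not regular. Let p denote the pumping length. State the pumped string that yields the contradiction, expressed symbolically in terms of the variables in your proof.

Toward a contradiction, assume L is regular with pumping length p.
Take w = a^{p²} ∈ L with |w| = p² ≥ p.
Write w = xyz as guaranteed by the lemma, with |xy| ≤ p and |y| > 0.
Then y = a^k for some k with 1 ≤ k ≤ p.
Pump with i = 2: xy^2z = a^{p²+k}. Since 1 ≤ k ≤ p, p² < p²+k ≤ p²+p < (p+1)², so p²+k lies strictly between consecutive squares and is not a perfect square. So xy^2z ∉ L.
This contradicts the pumping lemma, so L is not regular.

a^{p²+k}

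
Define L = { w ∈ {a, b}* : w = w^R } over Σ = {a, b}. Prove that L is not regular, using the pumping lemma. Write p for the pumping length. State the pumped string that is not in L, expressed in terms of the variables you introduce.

Toward a contradiction, assume L is regular with pumping length p.
Take w = a^p b a^p, a palindrome of length 2p+1 ≥ p.
By the pumping lemma, w = xyz with |xy| ≤ p and y is nonempty.
Because |xy| ≤ p and w begins with p copies of a, we have y = a^k with 1 ≤ k ≤ p.
Pump with i = 2: xy^2z = a^{p+k} b a^p. Its reverse is a^p b a^{p+k}, which differs from xy^2z since k ≥ 1. So xy^2z is not a palindrome and xy^2z ∉ L.
This is a contradiction; hence L is not regular.

a^{p+k} b a^p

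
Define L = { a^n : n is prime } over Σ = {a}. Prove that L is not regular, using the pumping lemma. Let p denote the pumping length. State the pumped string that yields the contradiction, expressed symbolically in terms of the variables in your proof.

Toward a contradiction, assume L is regular with pumping length p.
Let q be a prime with q ≥ p+2 (infinitely many primes exist), and take w = a^q ∈ L with |w| = q ≥ p.
Write w = xyz as guaranteed by the lemma, with |xy| ≤ p and y is nonempty.
Then y = a^k for some k with 1 ≤ k ≤ p.
Since 1 ≤ k ≤ p, |xz| = q-k. Pump with i = q+1: |xy^{q+1}z| = (q-k)+(q+1)k = q+qk = q(1+k), which is composite (both factors ≥ 2). So xy^{q+1}z = a^{q(1+k)} ∉ L.
This contradicts the pumping lemma, so L is not regular.

a^{q(1+k)}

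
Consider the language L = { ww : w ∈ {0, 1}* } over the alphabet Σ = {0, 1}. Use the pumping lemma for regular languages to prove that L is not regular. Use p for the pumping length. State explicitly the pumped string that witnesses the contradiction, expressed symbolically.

Suppose for contradiction that L is regular, and let p be the pumping length.
Take w = 0^p 1^p 0^p 1^p = uu where u = 0^p1^p; then w ∈ L and |w| = 4p ≥ p.
By the pumping lemma, w = xyz with |xy| ≤ p and y is nonempty.
Because |xy| ≤ p and w begins with p copies of 0, we have y = 0^k with 1 ≤ k ≤ p.
Pump with i = 2: xy^2z = 0^{p+k} 1^p 0^p 1^p, of length 4p+k. Suppose this equals vv. The string starts with 0 and ends with 1, so v does too; thus the boundary between the two copies of v is a 1→0 transition. There is exactly one such transition, at position 2p+k, so |v| = 2p+k and |vv| = 4p+2k ≠ 4p+k since k ≥ 1. So xy^2z ∉ L.
This is a contradiction; hence L is not regular.

0^{p+k} 1^p 0^p 1^p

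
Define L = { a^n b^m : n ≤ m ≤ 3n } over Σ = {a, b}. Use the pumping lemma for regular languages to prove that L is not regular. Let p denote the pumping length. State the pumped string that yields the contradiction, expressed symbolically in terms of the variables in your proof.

a^{p+k} b^p

Assume L is regular. Let p be the pumping length given by the pumping lemma.
Take w = a^p b^p ∈ L (since p ≤ p ≤ 3p), with |w| = 2p ≥ p.
By the pumping lemma, w = xyz with |xy| ≤ p and |y| > 0.
The first p characters of w are a's, so xy (and hence y) consists only of a's. Write y = a^k, 1 ≤ k ≤ p.
Pump with i = 2: xy^2z = a^{p+k} b^p. Now n = p+k > p = m, so the condition n ≤ m fails. Thus xy^2z ∉ L.
This contradicts the pumping lemma, so L is not regular.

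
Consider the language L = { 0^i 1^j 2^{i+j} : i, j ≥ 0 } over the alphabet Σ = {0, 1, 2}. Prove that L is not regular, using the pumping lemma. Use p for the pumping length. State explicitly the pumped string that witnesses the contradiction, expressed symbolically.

0^{p+k} 1^p 2^{2p}

Toward a contradiction, assume L is regular with pumping length p.
Take w = 0^p 1^p 2^{2p} ∈ L (with i=j=p, i+j=2p), |w| = 4p ≥ p.
Write w = xyz as guaranteed by the lemma, with |xy| ≤ p and |y| ≥ 1.
The first p characters of w are 0's, so xy (and hence y) consists only of 0's. Write y = 0^k, 1 ≤ k ≤ p.
Consider xy^2z = 0^{p+k} 1^p 2^{2p}. Now the 0- and 1-counts sum to 2p+k, but the 2-count is 2p ≠ 2p+k. So xy^2z ∉ L.
This is a contradiction; hence L is not regular.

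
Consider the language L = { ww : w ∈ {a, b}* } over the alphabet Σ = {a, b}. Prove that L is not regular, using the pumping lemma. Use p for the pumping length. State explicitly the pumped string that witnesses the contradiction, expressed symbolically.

a^{p+k} b^p a^p b^p

Assume L is regular. Let p be the pumping length given by the pumping lemma.
Take w = a^p b^p a^p b^p = uu where u = a^pb^p; then w ∈ L and |w| = 4p ≥ p.
The pumping lemma gives a decomposition w = xyz where |xy| ≤ p and y is nonempty.
Because |xy| ≤ p and w begins with p copies of a, we have y = a^k with 1 ≤ k ≤ p.
Pump with i = 2: xy^2z = a^{p+k} b^p a^p b^p, of length 4p+k. Suppose this equals vv. The string starts with a and ends with b, so v does too; thus the boundary between the two copies of v is a b→a transition. There is exactly one such transition, at position 2p+k, so |v| = 2p+k and |vv| = 4p+2k ≠ 4p+k since k ≥ 1. So xy^2z ∉ L.
This contradicts the pumping lemma, so L is not regular.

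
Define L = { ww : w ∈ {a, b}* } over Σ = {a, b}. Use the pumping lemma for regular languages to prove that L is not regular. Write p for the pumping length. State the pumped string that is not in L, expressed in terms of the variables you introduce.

Toward a contradiction, assume L is regular with pumping length p.
Take w = a^p b^p a^p b^p = uu where u = a^pb^p; then w ∈ L and |w| = 4p ≥ p.
Write w = xyz as guaranteed by the lemma, with |xy| ≤ p and |y| ≥ 1.
Because |xy| ≤ p and w begins with p copies of a, we have y = a^k with 1 ≤ k ≤ p.
Pump with i = 2: xy^2z = a^{p+k} b^p a^p b^p, of length 4p+k. Suppose this equals vv. The string starts with a and ends with b, so v does too; thus the boundary between the two copies of v is a b→a transition. There is exactly one such transition, at position 2p+k, so |v| = 2p+k and |vv| = 4p+2k ≠ 4p+k since k ≥ 1. So xy^2z ∉ L.
This is a contradiction; hence L is not regular.

a^{p+k} b^p a^p b^p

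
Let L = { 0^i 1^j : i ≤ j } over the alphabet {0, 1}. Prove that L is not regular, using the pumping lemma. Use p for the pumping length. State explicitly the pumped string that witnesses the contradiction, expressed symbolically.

Assume L is regular; let p be its pumping constant.
Choose w = 0^p 1^p ∈ L, with |w| = 2p ≥ p.
The pumping lemma gives a decomposition w = xyz where |xy| ≤ p and |y| ≥ 1.
Since the first p symbols of w are all 0's and |xy| ≤ p, y lies entirely in the leading 0-block: y = 0^k for some k with 1 ≤ k ≤ p.
Consider xy^2z = 0^{p+k} 1^p. Since k ≥ 1, the 0-count p+k exceeds the 1-count p, so i ≤ j fails; thus xy^2z ∉ L.
Contradiction. Therefore L is not regular.

0^{p+k} 1^p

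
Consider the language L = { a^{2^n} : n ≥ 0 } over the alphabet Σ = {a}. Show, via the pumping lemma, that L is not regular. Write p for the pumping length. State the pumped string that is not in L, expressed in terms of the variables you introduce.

Assume L is regular. Let p be the pumping length given by the pumping lemma.
Take w = a^{2^p} ∈ L with |w| = 2^p ≥ p.
The pumping lemma gives a decomposition w = xyz where |xy| ≤ p and |y| ≥ 1.
Then y = a^k for some k with 1 ≤ k ≤ p.
Pump with i = 2: xy^2z = a^{2^p+k}. Since 1 ≤ k ≤ p < 2^p, we have 2^p < 2^p+k < 2^{p+1}, so 2^p+k is not a power of 2. So xy^2z ∉ L.
This is a contradiction; hence L is not regular.

a^{2^p+k}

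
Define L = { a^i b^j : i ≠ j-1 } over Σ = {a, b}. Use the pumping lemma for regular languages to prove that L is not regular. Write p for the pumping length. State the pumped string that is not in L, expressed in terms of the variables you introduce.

Assume L is regular; let p be its pumping constant.
Choose w = a^p b^{p+p!+1}. Since p ≠ (p+p!+1)-1 = p+p!, w ∈ L; and |w| ≥ p.
By the pumping lemma, w = xyz with |xy| ≤ p and y is nonempty.
Because |xy| ≤ p and w begins with p copies of a, we have y = a^k with 1 ≤ k ≤ p.
Since 1 ≤ k ≤ p, k divides p!; set t = 1 + p!/k. Then xy^t z has p + (p!/k)·k = p + p! copies of a. Now the a-count is p+p! and (b-count)-1 = (p+p!+1)-1 = p+p!, so i ≠ j-1 fails. So xy^t z = a^{p+p!} b^{p+p!+1} ∉ L.
Contradiction. Therefore L is not regular.

a^{p+p!} b^{p+p!+1}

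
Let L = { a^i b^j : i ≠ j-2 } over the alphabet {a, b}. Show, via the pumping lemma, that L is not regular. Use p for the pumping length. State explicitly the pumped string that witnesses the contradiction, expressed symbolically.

a^{p+p!} b^{p+p!+2}

Assume L is regular. Let p be the pumping length given by the pumping lemma.
Choose w = a^p b^{p+p!+2}. Since p ≠ (p+p!+2)-2 = p+p!, w ∈ L; and |w| ≥ p.
Write w = xyz as guaranteed by the lemma, with |xy| ≤ p and |y| ≥ 1.
Because |xy| ≤ p and w begins with p copies of a, we have y = a^k with 1 ≤ k ≤ p.
Since 1 ≤ k ≤ p, k divides p!; set t = 1 + p!/k. Then xy^t z has p + (p!/k)·k = p + p! copies of a. Now the a-count is p+p! and (b-count)-2 = (p+p!+2)-2 = p+p!, so i ≠ j-2 fails. So xy^t z = a^{p+p!} b^{p+p!+2} ∉ L.
This contradicts the pumping lemma, so L is not regular.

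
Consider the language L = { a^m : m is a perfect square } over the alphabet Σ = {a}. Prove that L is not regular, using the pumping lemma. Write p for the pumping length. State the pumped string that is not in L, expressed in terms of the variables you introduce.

a^{p²+k}

Assume L is regular; let p be its pumping constant.
Take w = a^{p²} ∈ L with |w| = p² ≥ p.
The pumping lemma gives a decomposition w = xyz where |xy| ≤ p and y is nonempty.
Then y = a^k for some k with 1 ≤ k ≤ p.
Pump with i = 2: xy^2z = a^{p²+k}. Since 1 ≤ k ≤ p, p² < p²+k ≤ p²+p < (p+1)², so p²+k lies strictly between consecutive squares and is not a perfect square. So xy^2z ∉ L.
This contradicts the pumping lemma, so L is not regular.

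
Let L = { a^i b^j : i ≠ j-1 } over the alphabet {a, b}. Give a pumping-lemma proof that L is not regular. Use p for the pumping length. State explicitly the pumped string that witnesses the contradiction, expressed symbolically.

Assume L is regular. Let p be the pumping length given by the pumping lemma.
Choose w = a^p b^{p+p!+1}. Since p ≠ (p+p!+1)-1 = p+p!, w ∈ L; and |w| ≥ p.
By the pumping lemma, w = xyz with |xy| ≤ p and |y| > 0.
The first p characters of w are a's, so xy (and hence y) consists only of a's. Write y = a^k, 1 ≤ k ≤ p.
Since 1 ≤ k ≤ p, k divides p!; set t = 1 + p!/k. Then xy^t z has p + (p!/k)·k = p + p! copies of a. Now the a-count is p+p! and (b-count)-1 = (p+p!+1)-1 = p+p!, so i ≠ j-1 fails. So xy^t z = a^{p+p!} b^{p+p!+1} ∉ L.
Contradiction. Therefore L is not regular.

a^{p+p!} b^{p+p!+1}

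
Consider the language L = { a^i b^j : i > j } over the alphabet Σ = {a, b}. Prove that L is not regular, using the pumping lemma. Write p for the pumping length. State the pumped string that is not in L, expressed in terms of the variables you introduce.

a^{p+1-k} b^p

Suppose for contradiction that L is regular, and let p be the pumping length.
Choose w = a^{p+1} b^p ∈ L, with |w| = 2p+1 ≥ p.
The pumping lemma gives a decomposition w = xyz where |xy| ≤ p and |y| > 0.
Since the first p symbols of w are all a's and |xy| ≤ p, y lies entirely in the leading a-block: y = a^k for some k with 1 ≤ k ≤ p.
Consider xy^0z = xz = a^{p+1-k} b^p. Since k ≥ 1, the a-count p+1-k is at most p, so i > j fails; thus xz ∉ L.
This is a contradiction; hence L is not regular.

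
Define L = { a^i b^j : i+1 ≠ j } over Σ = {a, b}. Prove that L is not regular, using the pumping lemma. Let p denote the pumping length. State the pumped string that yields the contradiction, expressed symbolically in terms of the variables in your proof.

a^{p+p!} b^{p+p!+1}

Toward a contradiction, assume L is regular with pumping length p.
Choose w = a^p b^{p+p!+1}. Since p ≠ (p+p!+1)-1 = p+p!, w ∈ L; and |w| ≥ p.
By the pumping lemma, w = xyz with |xy| ≤ p and |y| > 0.
The first p characters of w are a's, so xy (and hence y) consists only of a's. Write y = a^k, 1 ≤ k ≤ p.
Since 1 ≤ k ≤ p, k divides p!; set t = 1 + p!/k. Then xy^t z has p + (p!/k)·k = p + p! copies of a. Now the a-count is p+p! and (b-count)-1 = (p+p!+1)-1 = p+p!, so i+1 ≠ j fails. So xy^t z = a^{p+p!} b^{p+p!+1} ∉ L.
This is a contradiction; hence L is not regular.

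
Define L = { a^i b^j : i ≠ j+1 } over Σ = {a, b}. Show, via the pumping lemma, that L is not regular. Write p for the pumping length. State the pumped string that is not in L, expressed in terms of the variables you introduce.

Assume L is regular; let p be its pumping constant.
Choose w = a^p b^{p+p!-1}. Since p ≠ (p+p!-1)+1 = p+p!, w ∈ L; and |w| ≥ p.
Write w = xyz as guaranteed by the lemma, with |xy| ≤ p and |y| > 0.
Since the first p symbols of w are all a's and |xy| ≤ p, y lies entirely in the leading a-block: y = a^k for some k with 1 ≤ k ≤ p.
Since 1 ≤ k ≤ p, k divides p!; set t = 1 + p!/k. Then xy^t z has p + (p!/k)·k = p + p! copies of a. Now the a-count is p+p! and (b-count)+1 = (p+p!-1)+1 = p+p!, so i ≠ j+1 fails. So xy^t z = a^{p+p!} b^{p+p!-1} ∉ L.
This is a contradiction; hence L is not regular.

a^{p+p!} b^{p+p!-1}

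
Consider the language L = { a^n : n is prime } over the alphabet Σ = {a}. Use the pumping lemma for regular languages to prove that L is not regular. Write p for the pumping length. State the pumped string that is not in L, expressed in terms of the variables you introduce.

Assume L is regular. Let p be the pumping length given by the pumping lemma.
Let q be a prime with q ≥ p+2 (infinitely many primes exist), and take w = a^q ∈ L with |w| = q ≥ p.
The pumping lemma gives a decomposition w = xyz where |xy| ≤ p and y is nonempty.
Then y = a^k for some k with 1 ≤ k ≤ p.
Since 1 ≤ k ≤ p, |xz| = q-k. Pump with i = q+1: |xy^{q+1}z| = (q-k)+(q+1)k = q+qk = q(1+k), which is composite (both factors ≥ 2). So xy^{q+1}z = a^{q(1+k)} ∉ L.
This is a contradiction; hence L is not regular.

a^{q(1+k)}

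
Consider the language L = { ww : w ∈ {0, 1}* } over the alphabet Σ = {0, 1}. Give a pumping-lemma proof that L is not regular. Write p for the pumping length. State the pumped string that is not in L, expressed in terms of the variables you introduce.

0^{p+k} 1^p 0^p 1^p

Toward a contradiction, assume L is regular with pumping length p.
Take w = 0^p 1^p 0^p 1^p = uu where u = 0^p1^p; then w ∈ L and |w| = 4p ≥ p.
Write w = xyz as guaranteed by the lemma, with |xy| ≤ p and |y| > 0.
Since the first p symbols of w are all 0's and |xy| ≤ p, y lies entirely in the leading 0-block: y = 0^k for some k with 1 ≤ k ≤ p.
Pump with i = 2: xy^2z = 0^{p+k} 1^p 0^p 1^p, of length 4p+k. Suppose this equals vv. The string starts with 0 and ends with 1, so v does too; thus the boundary between the two copies of v is a 1→0 transition. There is exactly one such transition, at position 2p+k, so |v| = 2p+k and |vv| = 4p+2k ≠ 4p+k since k ≥ 1. So xy^2z ∉ L.
This contradicts the pumping lemma, so L is not regular.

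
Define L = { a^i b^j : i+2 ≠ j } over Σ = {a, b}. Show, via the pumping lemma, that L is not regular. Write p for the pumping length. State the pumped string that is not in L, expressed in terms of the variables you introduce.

a^{p+p!} b^{p+p!+2}

Assume L is regular. Let p be the pumping length given by the pumping lemma.
Choose w = a^p b^{p+p!+2}. Since p ≠ (p+p!+2)-2 = p+p!, w ∈ L; and |w| ≥ p.
By the pumping lemma, w = xyz with |xy| ≤ p and |y| ≥ 1.
The first p characters of w are a's, so xy (and hence y) consists only of a's. Write y = a^k, 1 ≤ k ≤ p.
Since 1 ≤ k ≤ p, k divides p!; set t = 1 + p!/k. Then xy^t z has p + (p!/k)·k = p + p! copies of a. Now the a-count is p+p! and (b-count)-2 = (p+p!+2)-2 = p+p!, so i+2 ≠ j fails. So xy^t z = a^{p+p!} b^{p+p!+2} ∉ L.
This is a contradiction; hence L is not regular.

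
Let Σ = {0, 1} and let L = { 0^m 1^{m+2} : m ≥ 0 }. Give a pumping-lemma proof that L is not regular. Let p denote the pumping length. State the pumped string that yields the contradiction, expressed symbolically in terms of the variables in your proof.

Suppose for contradiction that L is regular, and let p be the pumping length.
Take w = 0^p 1^{p+2}. Then w ∈ L and |w| = 2p+2 ≥ p.
By the pumping lemma, w = xyz with |xy| ≤ p and |y| ≥ 1.
Since the first p symbols of w are all 0's and |xy| ≤ p, y lies entirely in the leading 0-block: y = 0^k for some k with 1 ≤ k ≤ p.
Pump with i = 2: xy^2z = 0^{p+k} 1^{p+2}. For this to lie in L we would need p+2 = (p+k)+2, which forces k = 0. But k ≥ 1, so xy^2z ∉ L.
This contradicts the pumping lemma, so L is not regular.

0^{p+k} 1^{p+2}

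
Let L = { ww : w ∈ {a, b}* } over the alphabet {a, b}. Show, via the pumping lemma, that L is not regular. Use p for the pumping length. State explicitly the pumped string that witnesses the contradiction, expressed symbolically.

Assume L is regular. Let p be the pumping length given by the pumping lemma.
Take w = a^p b^p a^p b^p = uu where u = a^pb^p; then w ∈ L and |w| = 4p ≥ p.
By the pumping lemma, w = xyz with |xy| ≤ p and |y| ≥ 1.
The first p characters of w are a's, so xy (and hence y) consists only of a's. Write y = a^k, 1 ≤ k ≤ p.
Pump with i = 2: xy^2z = a^{p+k} b^p a^p b^p, of length 4p+k. Suppose this equals vv. The string starts with a and ends with b, so v does too; thus the boundary between the two copies of v is a b→a transition. There is exactly one such transition, at position 2p+k, so |v| = 2p+k and |vv| = 4p+2k ≠ 4p+k since k ≥ 1. So xy^2z ∉ L.
Contradiction. Therefore L is not regular.

a^{p+k} b^p a^p b^p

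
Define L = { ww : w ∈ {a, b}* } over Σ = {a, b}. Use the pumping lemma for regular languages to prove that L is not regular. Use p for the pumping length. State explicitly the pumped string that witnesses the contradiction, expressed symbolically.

Suppose for contradiction that L is regular, and let p be the pumping length.
Take w = a^p b^p a^p b^p = uu where u = a^pb^p; then w ∈ L and |w| = 4p ≥ p.
The pumping lemma gives a decomposition w = xyz where |xy| ≤ p and |y| > 0.
The first p characters of w are a's, so xy (and hence y) consists only of a's. Write y = a^k, 1 ≤ k ≤ p.
Pump with i = 2: xy^2z = a^{p+k} b^p a^p b^p, of length 4p+k. Suppose this equals vv. The string starts with a and ends with b, so v does too; thus the boundary between the two copies of v is a b→a transition. There is exactly one such transition, at position 2p+k, so |v| = 2p+k and |vv| = 4p+2k ≠ 4p+k since k ≥ 1. So xy^2z ∉ L.
This contradicts the pumping lemma, so L is not regular.

a^{p+k} b^p a^p b^p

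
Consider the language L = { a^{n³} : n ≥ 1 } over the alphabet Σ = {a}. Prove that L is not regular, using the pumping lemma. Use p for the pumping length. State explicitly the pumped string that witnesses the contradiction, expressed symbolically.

a^{p³+k}

Suppose for contradiction that L is regular, and let p be the pumping length.
Take w = a^{p³} ∈ L with |w| = p³ ≥ p.
The pumping lemma gives a decomposition w = xyz where |xy| ≤ p and |y| ≥ 1.
Then y = a^k for some k with 1 ≤ k ≤ p.
Pump with i = 2: xy^2z = a^{p³+k}. Since 1 ≤ k ≤ p, p³ < p³+k ≤ p³+p < p³+3p²+3p+1 = (p+1)³, so p³+k is not a perfect cube. So xy^2z ∉ L.
This contradicts the pumping lemma, so L is not regular.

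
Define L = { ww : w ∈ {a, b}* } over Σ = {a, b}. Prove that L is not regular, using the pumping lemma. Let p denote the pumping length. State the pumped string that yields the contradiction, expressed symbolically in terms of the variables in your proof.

a^{p+k} b^p a^p b^p

Assume L is regular; let p be its pumping constant.
Take w = a^p b^p a^p b^p = uu where u = a^pb^p; then w ∈ L and |w| = 4p ≥ p.
The pumping lemma gives a decomposition w = xyz where |xy| ≤ p and |y| > 0.
Since the first p symbols of w are all a's and |xy| ≤ p, y lies entirely in the leading a-block: y = a^k for some k with 1 ≤ k ≤ p.
Pump with i = 2: xy^2z = a^{p+k} b^p a^p b^p, of length 4p+k. Suppose this equals vv. The string starts with a and ends with b, so v does too; thus the boundary between the two copies of v is a b→a transition. There is exactly one such transition, at position 2p+k, so |v| = 2p+k and |vv| = 4p+2k ≠ 4p+k since k ≥ 1. So xy^2z ∉ L.
This contradicts the pumping lemma, so L is not regular.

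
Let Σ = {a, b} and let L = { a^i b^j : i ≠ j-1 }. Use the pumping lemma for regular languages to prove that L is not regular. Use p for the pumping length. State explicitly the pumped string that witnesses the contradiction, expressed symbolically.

Assume L is regular; let p be its pumping constant.
Choose w = a^p b^{p+p!+1}. Since p ≠ (p+p!+1)-1 = p+p!, w ∈ L; and |w| ≥ p.
The pumping lemma gives a decomposition w = xyz where |xy| ≤ p and |y| ≥ 1.
The first p characters of w are a's, so xy (and hence y) consists only of a's. Write y = a^k, 1 ≤ k ≤ p.
Since 1 ≤ k ≤ p, k divides p!; set t = 1 + p!/k. Then xy^t z has p + (p!/k)·k = p + p! copies of a. Now the a-count is p+p! and (b-count)-1 = (p+p!+1)-1 = p+p!, so i ≠ j-1 fails. So xy^t z = a^{p+p!} b^{p+p!+1} ∉ L.
Contradiction. Therefore L is not regular.

a^{p+p!} b^{p+p!+1}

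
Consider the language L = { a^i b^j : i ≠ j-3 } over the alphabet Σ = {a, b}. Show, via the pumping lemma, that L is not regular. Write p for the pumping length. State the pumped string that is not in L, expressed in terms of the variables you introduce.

Toward a contradiction, assume L is regular with pumping length p.
Choose w = a^p b^{p+p!+3}. Since p ≠ (p+p!+3)-3 = p+p!, w ∈ L; and |w| ≥ p.
Write w = xyz as guaranteed by the lemma, with |xy| ≤ p and |y| > 0.
The first p characters of w are a's, so xy (and hence y) consists only of a's. Write y = a^k, 1 ≤ k ≤ p.
Since 1 ≤ k ≤ p, k divides p!; set t = 1 + p!/k. Then xy^t z has p + (p!/k)·k = p + p! copies of a. Now the a-count is p+p! and (b-count)-3 = (p+p!+3)-3 = p+p!, so i ≠ j-3 fails. So xy^t z = a^{p+p!} b^{p+p!+3} ∉ L.
Contradiction. Therefore L is not regular.

a^{p+p!} b^{p+p!+3}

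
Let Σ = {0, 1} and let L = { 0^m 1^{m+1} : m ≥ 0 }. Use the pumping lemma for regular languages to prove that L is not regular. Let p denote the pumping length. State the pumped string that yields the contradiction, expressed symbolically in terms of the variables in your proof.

0^{p+k} 1^{p+1}

Assume L is regular; let p be its pumping constant.
Let w = 0^p 1^{p+1} ∈ L; note |w| = 2p+1 ≥ p.
Write w = xyz as guaranteed by the lemma, with |xy| ≤ p and |y| > 0.
Since the first p symbols of w are all 0's and |xy| ≤ p, y lies entirely in the leading 0-block: y = 0^k for some k with 1 ≤ k ≤ p.
Pump with i = 2: xy^2z = 0^{p+k} 1^{p+1}. For this to lie in L we would need p+1 = (p+k)+1, which forces k = 0. But k ≥ 1, so xy^2z ∉ L.
This contradicts the pumping lemma, so L is not regular.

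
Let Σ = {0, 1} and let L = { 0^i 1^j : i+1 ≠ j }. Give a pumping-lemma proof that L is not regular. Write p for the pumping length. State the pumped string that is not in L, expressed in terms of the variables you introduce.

0^{p+p!} 1^{p+p!+1}

Assume L is regular. Let p be the pumping length given by the pumping lemma.
Choose w = 0^p 1^{p+p!+1}. Since p ≠ (p+p!+1)-1 = p+p!, w ∈ L; and |w| ≥ p.
The pumping lemma gives a decomposition w = xyz where |xy| ≤ p and y is nonempty.
Because |xy| ≤ p and w begins with p copies of 0, we have y = 0^k with 1 ≤ k ≤ p.
Since 1 ≤ k ≤ p, k divides p!; set t = 1 + p!/k. Then xy^t z has p + (p!/k)·k = p + p! copies of 0. Now the 0-count is p+p! and (1-count)-1 = (p+p!+1)-1 = p+p!, so i+1 ≠ j fails. So xy^t z = 0^{p+p!} 1^{p+p!+1} ∉ L.
Contradiction. Therefore L is not regular.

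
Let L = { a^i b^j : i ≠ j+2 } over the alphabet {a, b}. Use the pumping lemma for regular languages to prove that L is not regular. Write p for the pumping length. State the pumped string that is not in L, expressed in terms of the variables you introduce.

a^{p+p!} b^{p+p!-2}

Assume L is regular. Let p be the pumping length given by the pumping lemma.
Choose w = a^p b^{p+p!-2}. Since p ≠ (p+p!-2)+2 = p+p!, w ∈ L; and |w| ≥ p.
Write w = xyz as guaranteed by the lemma, with |xy| ≤ p and |y| > 0.
Because |xy| ≤ p and w begins with p copies of a, we have y = a^k with 1 ≤ k ≤ p.
Since 1 ≤ k ≤ p, k divides p!; set t = 1 + p!/k. Then xy^t z has p + (p!/k)·k = p + p! copies of a. Now the a-count is p+p! and (b-count)+2 = (p+p!-2)+2 = p+p!, so i ≠ j+2 fails. So xy^t z = a^{p+p!} b^{p+p!-2} ∉ L.
Contradiction. Therefore L is not regular.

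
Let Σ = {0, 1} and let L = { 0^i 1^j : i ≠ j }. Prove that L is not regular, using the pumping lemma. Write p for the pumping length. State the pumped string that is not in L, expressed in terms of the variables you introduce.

Toward a contradiction, assume L is regular with pumping length p.
Choose w = 0^p 1^{p+p!}. Since p ≠ p+p!, w ∈ L; and |w| ≥ p.
Write w = xyz as guaranteed by the lemma, with |xy| ≤ p and |y| > 0.
Since the first p symbols of w are all 0's and |xy| ≤ p, y lies entirely in the leading 0-block: y = 0^k for some k with 1 ≤ k ≤ p.
Since 1 ≤ k ≤ p, k divides p!; set t = 1 + p!/k. Then xy^t z has p + (p!/k)·k = p + p! copies of 0. Now the 0-count equals the 1-count, so i ≠ j fails. So xy^t z = 0^{p+p!} 1^{p+p!} ∉ L.
This contradicts the pumping lemma, so L is not regular.

0^{p+p!} 1^{p+p!}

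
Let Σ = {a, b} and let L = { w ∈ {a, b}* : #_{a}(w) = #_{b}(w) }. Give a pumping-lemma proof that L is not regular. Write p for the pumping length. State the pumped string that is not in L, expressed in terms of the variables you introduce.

Toward a contradiction, assume L is regular with pumping length p.
Choose w = a^p b^p ∈ L with |w| = 2p ≥ p.
The pumping lemma gives a decomposition w = xyz where |xy| ≤ p and |y| ≥ 1.
Because |xy| ≤ p and w begins with p copies of a, we have y = a^k with 1 ≤ k ≤ p.
Pump with i = 2: xy^2z = a^{p+k} b^p has p+k occurrences of a but only p of b. Since k ≥ 1 the counts differ, so xy^2z ∉ L.
This contradicts the pumping lemma, so L is not regular.

a^{p+k} b^p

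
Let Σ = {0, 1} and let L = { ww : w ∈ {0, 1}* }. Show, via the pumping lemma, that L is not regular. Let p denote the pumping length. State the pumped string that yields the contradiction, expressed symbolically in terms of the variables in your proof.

Assume L is regular. Let p be the pumping length given by the pumping lemma.
Take w = 0^p 1^p 0^p 1^p = uu where u = 0^p1^p; then w ∈ L and |w| = 4p ≥ p.
The pumping lemma gives a decomposition w = xyz where |xy| ≤ p and |y| ≥ 1.
Because |xy| ≤ p and w begins with p copies of 0, we have y = 0^k with 1 ≤ k ≤ p.
Pump with i = 2: xy^2z = 0^{p+k} 1^p 0^p 1^p, of length 4p+k. Suppose this equals vv. The string starts with 0 and ends with 1, so v does too; thus the boundary between the two copies of v is a 1→0 transition. There is exactly one such transition, at position 2p+k, so |v| = 2p+k and |vv| = 4p+2k ≠ 4p+k since k ≥ 1. So xy^2z ∉ L.
This contradicts the pumping lemma, so L is not regular.

0^{p+k} 1^p 0^p 1^p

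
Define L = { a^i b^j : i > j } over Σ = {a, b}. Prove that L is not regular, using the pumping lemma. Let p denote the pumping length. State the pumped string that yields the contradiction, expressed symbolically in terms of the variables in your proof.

a^{p+1-k} b^p

Toward a contradiction, assume L is regular with pumping length p.
Choose w = a^{p+1} b^p ∈ L, with |w| = 2p+1 ≥ p.
The pumping lemma gives a decomposition w = xyz where |xy| ≤ p and |y| ≥ 1.
Because |xy| ≤ p and w begins with p copies of a, we have y = a^k with 1 ≤ k ≤ p.
Consider xy^0z = xz = a^{p+1-k} b^p. Since k ≥ 1, the a-count p+1-k is at most p, so i > j fails; thus xz ∉ L.
Contradiction. Therefore L is not regular.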